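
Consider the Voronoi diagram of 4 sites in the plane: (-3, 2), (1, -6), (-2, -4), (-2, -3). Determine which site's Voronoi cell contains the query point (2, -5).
Nearest site = (1, -6)

The Voronoi cell of site s contains exactly those query points closer to s than to any other site. Compute squared distances from q = (2, -5) to each site:
  (1 − 2)² + (-6 − -5)² = 2
  (-2 − 2)² + (-4 − -5)² = 17
  (-2 − 2)² + (-3 − -5)² = 20
  (-3 − 2)² + (2 − -5)² = 74
Minimum is attained by (1, -6), so q lies in its Voronoi cell.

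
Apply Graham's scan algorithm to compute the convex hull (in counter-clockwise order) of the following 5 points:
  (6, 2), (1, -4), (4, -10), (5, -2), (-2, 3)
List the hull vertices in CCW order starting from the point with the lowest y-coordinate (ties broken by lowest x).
Hull (CCW) = [(4, -10), (6, 2), (-2, 3), (1, -4)]

Graham scan procedure:
  1. Find the pivot p₀ = point with lowest y (tie → lowest x): (4, -10).
  2. Sort the remaining points by polar angle around p₀.
  3. Walk through sorted points, maintaining a stack; pop the top while the last three entries make a non-left turn (cross product ≤ 0).
  4. Final stack is the convex hull in CCW order: (4, -10), (6, 2), (-2, 3), (1, -4).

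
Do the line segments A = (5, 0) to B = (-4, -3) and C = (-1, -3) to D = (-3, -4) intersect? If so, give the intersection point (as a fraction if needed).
No (intersection of containing lines falls outside at least one segment)

Parametrize and solve: t = 0, s = -3. At least one of these is outside [0, 1], so the segments do not intersect.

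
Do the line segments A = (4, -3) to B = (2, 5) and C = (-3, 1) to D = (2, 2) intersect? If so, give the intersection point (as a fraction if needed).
No (intersection of containing lines falls outside at least one segment)

Parametrize and solve: t = 9/14, s = 8/7. At least one of these is outside [0, 1], so the segments do not intersect.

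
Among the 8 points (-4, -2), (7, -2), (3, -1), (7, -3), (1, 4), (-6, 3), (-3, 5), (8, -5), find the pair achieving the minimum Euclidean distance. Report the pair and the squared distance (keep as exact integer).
Pair = ((7, -2), (7, -3)); squared distance = 1

Compute all C(8, 2) = 28 pairwise squared distances (x_i − x_j)² + (y_i − y_j)². The minimum is 1, attained by the pair ((7, -2), (7, -3)).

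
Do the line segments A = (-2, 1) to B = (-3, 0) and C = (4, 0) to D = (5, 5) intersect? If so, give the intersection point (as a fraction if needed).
No (intersection of containing lines falls outside at least one segment)

Parametrize and solve: t = -31/4, s = 7/4. At least one of these is outside [0, 1], so the segments do not intersect.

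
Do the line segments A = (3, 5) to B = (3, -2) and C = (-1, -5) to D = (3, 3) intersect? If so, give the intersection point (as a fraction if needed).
Yes; intersection at (3, 3) (t = 2/7 on AB, s = 1 on CD)

Parametrize AB as A + t(B − A) = (3 + 0 t, 5 + -7 t) and CD as C + s(D − C) = (-1 + 4 s, -5 + 8 s). Solve the linear system for (t, s). Determinant = -28 ≠ 0, so a unique intersection of the containing lines exists. Solution: t = 2/7, s = 1 — both in [0, 1], so the segments cross. Intersection point: (3, 3).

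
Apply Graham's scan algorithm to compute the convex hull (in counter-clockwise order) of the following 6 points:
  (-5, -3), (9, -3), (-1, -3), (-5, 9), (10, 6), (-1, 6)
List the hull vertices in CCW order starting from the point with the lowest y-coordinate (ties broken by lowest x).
Hull (CCW) = [(-5, -3), (9, -3), (10, 6), (-5, 9)]

Graham scan procedure:
  1. Find the pivot p₀ = point with lowest y (tie → lowest x): (-5, -3).
  2. Sort the remaining points by polar angle around p₀.
  3. Walk through sorted points, maintaining a stack; pop the top while the last three entries make a non-left turn (cross product ≤ 0).
  4. Final stack is the convex hull in CCW order: (-5, -3), (9, -3), (10, 6), (-5, 9).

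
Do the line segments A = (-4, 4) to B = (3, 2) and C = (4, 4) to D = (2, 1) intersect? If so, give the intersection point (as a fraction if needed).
Yes; intersection at (68/25, 52/25) (t = 24/25 on AB, s = 16/25 on CD)

Parametrize AB as A + t(B − A) = (-4 + 7 t, 4 + -2 t) and CD as C + s(D − C) = (4 + -2 s, 4 + -3 s). Solve the linear system for (t, s). Determinant = 25 ≠ 0, so a unique intersection of the containing lines exists. Solution: t = 24/25, s = 16/25 — both in [0, 1], so the segments cross. Intersection point: (68/25, 52/25).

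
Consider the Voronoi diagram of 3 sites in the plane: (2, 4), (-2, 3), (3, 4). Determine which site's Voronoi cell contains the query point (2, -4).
Nearest site = (2, 4)

The Voronoi cell of site s contains exactly those query points closer to s than to any other site. Compute squared distances from q = (2, -4) to each site:
  (2 − 2)² + (4 − -4)² = 64
  (-2 − 2)² + (3 − -4)² = 65
  (3 − 2)² + (4 − -4)² = 65
Minimum is attained by (2, 4), so q lies in its Voronoi cell.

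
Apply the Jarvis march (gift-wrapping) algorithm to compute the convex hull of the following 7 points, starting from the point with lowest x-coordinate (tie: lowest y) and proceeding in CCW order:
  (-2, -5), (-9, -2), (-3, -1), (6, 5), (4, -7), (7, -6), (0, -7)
Hull (CCW) = [(-9, -2), (0, -7), (4, -7), (7, -6), (6, 5)]

Jarvis march: at each step, from the current hull vertex p, select the next vertex q as the point such that every other point lies strictly to the left of (or on) the directed line p → q. (Equivalently: for every other point r, the cross product (q − p) × (r − p) ≥ 0.)
Starting point (lowest x, tie lowest y): (-9, -2). Wrap until returning to start. Resulting hull: (-9, -2), (0, -7), (4, -7), (7, -6), (6, 5).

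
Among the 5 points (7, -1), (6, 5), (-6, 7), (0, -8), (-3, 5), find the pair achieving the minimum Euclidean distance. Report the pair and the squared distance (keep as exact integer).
Pair = ((-6, 7), (-3, 5)); squared distance = 13

Compute all C(5, 2) = 10 pairwise squared distances (x_i − x_j)² + (y_i − y_j)². The minimum is 13, attained by the pair ((-6, 7), (-3, 5)).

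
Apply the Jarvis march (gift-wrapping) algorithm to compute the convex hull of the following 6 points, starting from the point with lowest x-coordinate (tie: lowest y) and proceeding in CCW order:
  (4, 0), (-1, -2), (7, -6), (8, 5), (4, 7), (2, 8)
Hull (CCW) = [(-1, -2), (7, -6), (8, 5), (2, 8)]

Jarvis march: at each step, from the current hull vertex p, select the next vertex q as the point such that every other point lies strictly to the left of (or on) the directed line p → q. (Equivalently: for every other point r, the cross product (q − p) × (r − p) ≥ 0.)
Starting point (lowest x, tie lowest y): (-1, -2). Wrap until returning to start. Resulting hull: (-1, -2), (7, -6), (8, 5), (2, 8).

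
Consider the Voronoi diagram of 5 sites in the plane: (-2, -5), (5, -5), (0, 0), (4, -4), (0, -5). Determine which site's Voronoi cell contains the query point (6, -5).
Nearest site = (5, -5)

The Voronoi cell of site s contains exactly those query points closer to s than to any other site. Compute squared distances from q = (6, -5) to each site:
  (5 − 6)² + (-5 − -5)² = 1
  (4 − 6)² + (-4 − -5)² = 5
  (0 − 6)² + (-5 − -5)² = 36
  (0 − 6)² + (0 − -5)² = 61
  (-2 − 6)² + (-5 − -5)² = 64
Minimum is attained by (5, -5), so q lies in its Voronoi cell.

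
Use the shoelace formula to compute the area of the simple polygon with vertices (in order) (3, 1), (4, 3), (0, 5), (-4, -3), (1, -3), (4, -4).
Area = 42

Shoelace formula: Area = (1/2) |Σ_i (x_i · y_{i+1} − x_{i+1} · y_i)| (indices mod n). Compute each cross term:
  (3)(3) − (4)(1) = 5
  (4)(5) − (0)(3) = 20
  (0)(-3) − (-4)(5) = 20
  (-4)(-3) − (1)(-3) = 15
  (1)(-4) − (4)(-3) = 8
  (4)(1) − (3)(-4) = 16
Sum = 84, so (signed) Area = 84/2 = 42, |Area| = 42.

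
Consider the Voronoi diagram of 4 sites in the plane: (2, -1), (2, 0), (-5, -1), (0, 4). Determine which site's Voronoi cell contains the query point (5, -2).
Nearest site = (2, -1)

The Voronoi cell of site s contains exactly those query points closer to s than to any other site. Compute squared distances from q = (5, -2) to each site:
  (2 − 5)² + (-1 − -2)² = 10
  (2 − 5)² + (0 − -2)² = 13
  (0 − 5)² + (4 − -2)² = 61
  (-5 − 5)² + (-1 − -2)² = 101
Minimum is attained by (2, -1), so q lies in its Voronoi cell.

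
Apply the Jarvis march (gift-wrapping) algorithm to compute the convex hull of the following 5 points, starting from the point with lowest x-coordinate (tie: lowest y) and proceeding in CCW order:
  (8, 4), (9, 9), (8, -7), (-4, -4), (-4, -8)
Hull (CCW) = [(-4, -8), (8, -7), (9, 9), (-4, -4)]

Jarvis march: at each step, from the current hull vertex p, select the next vertex q as the point such that every other point lies strictly to the left of (or on) the directed line p → q. (Equivalently: for every other point r, the cross product (q − p) × (r − p) ≥ 0.)
Starting point (lowest x, tie lowest y): (-4, -8). Wrap until returning to start. Resulting hull: (-4, -8), (8, -7), (9, 9), (-4, -4).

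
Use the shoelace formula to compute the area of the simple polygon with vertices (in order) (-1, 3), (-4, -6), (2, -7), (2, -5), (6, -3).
Area = 101/2

Shoelace formula: Area = (1/2) |Σ_i (x_i · y_{i+1} − x_{i+1} · y_i)| (indices mod n). Compute each cross term:
  (-1)(-6) − (-4)(3) = 18
  (-4)(-7) − (2)(-6) = 40
  (2)(-5) − (2)(-7) = 4
  (2)(-3) − (6)(-5) = 24
  (6)(3) − (-1)(-3) = 15
Sum = 101, so (signed) Area = 101/2 = 101/2, |Area| = 101/2.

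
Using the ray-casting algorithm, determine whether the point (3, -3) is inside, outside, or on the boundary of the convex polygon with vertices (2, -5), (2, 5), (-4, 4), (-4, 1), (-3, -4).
The point (3, -3) lies strictly outside the polygon

Cast a horizontal ray to the right from the query point and count how many polygon edges it crosses (each edge strictly once or zero times, handled with the usual half-open convention). 
Parity of crossings → even ⇒ outside.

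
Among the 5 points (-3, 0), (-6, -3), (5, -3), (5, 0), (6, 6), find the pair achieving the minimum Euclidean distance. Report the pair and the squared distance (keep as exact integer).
Pair = ((5, -3), (5, 0)); squared distance = 9

Compute all C(5, 2) = 10 pairwise squared distances (x_i − x_j)² + (y_i − y_j)². The minimum is 9, attained by the pair ((5, -3), (5, 0)).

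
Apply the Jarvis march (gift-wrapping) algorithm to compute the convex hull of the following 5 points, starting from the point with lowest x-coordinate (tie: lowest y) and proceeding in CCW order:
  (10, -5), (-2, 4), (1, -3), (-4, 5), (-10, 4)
Hull (CCW) = [(-10, 4), (1, -3), (10, -5), (-2, 4), (-4, 5)]

Jarvis march: at each step, from the current hull vertex p, select the next vertex q as the point such that every other point lies strictly to the left of (or on) the directed line p → q. (Equivalently: for every other point r, the cross product (q − p) × (r − p) ≥ 0.)
Starting point (lowest x, tie lowest y): (-10, 4). Wrap until returning to start. Resulting hull: (-10, 4), (1, -3), (10, -5), (-2, 4), (-4, 5).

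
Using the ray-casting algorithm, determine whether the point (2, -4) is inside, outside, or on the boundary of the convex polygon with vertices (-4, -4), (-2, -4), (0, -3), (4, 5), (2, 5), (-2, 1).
The point (2, -4) lies strictly outside the polygon

Cast a horizontal ray to the right from the query point and count how many polygon edges it crosses (each edge strictly once or zero times, handled with the usual half-open convention). 
Parity of crossings → even ⇒ outside.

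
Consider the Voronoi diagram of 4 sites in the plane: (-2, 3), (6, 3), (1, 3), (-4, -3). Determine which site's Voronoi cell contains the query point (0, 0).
Nearest site = (1, 3)

The Voronoi cell of site s contains exactly those query points closer to s than to any other site. Compute squared distances from q = (0, 0) to each site:
  (1 − 0)² + (3 − 0)² = 10
  (-2 − 0)² + (3 − 0)² = 13
  (-4 − 0)² + (-3 − 0)² = 25
  (6 − 0)² + (3 − 0)² = 45
Minimum is attained by (1, 3), so q lies in its Voronoi cell.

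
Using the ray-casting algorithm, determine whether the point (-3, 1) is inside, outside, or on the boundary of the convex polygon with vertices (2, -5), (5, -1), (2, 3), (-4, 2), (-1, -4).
The point (-3, 1) lies strictly inside the polygon

Cast a horizontal ray to the right from the query point and count how many polygon edges it crosses (each edge strictly once or zero times, handled with the usual half-open convention). 
Parity of crossings → odd ⇒ inside.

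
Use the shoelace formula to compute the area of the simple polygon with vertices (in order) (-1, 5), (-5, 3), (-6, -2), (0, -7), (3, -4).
Area = 62

Shoelace formula: Area = (1/2) |Σ_i (x_i · y_{i+1} − x_{i+1} · y_i)| (indices mod n). Compute each cross term:
  (-1)(3) − (-5)(5) = 22
  (-5)(-2) − (-6)(3) = 28
  (-6)(-7) − (0)(-2) = 42
  (0)(-4) − (3)(-7) = 21
  (3)(5) − (-1)(-4) = 11
Sum = 124, so (signed) Area = 124/2 = 62, |Area| = 62.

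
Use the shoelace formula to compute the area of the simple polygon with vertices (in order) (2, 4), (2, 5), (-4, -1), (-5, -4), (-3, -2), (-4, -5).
Area = 15

Shoelace formula: Area = (1/2) |Σ_i (x_i · y_{i+1} − x_{i+1} · y_i)| (indices mod n). Compute each cross term:
  (2)(5) − (2)(4) = 2
  (2)(-1) − (-4)(5) = 18
  (-4)(-4) − (-5)(-1) = 11
  (-5)(-2) − (-3)(-4) = -2
  (-3)(-5) − (-4)(-2) = 7
  (-4)(4) − (2)(-5) = -6
Sum = 30, so (signed) Area = 30/2 = 15, |Area| = 15.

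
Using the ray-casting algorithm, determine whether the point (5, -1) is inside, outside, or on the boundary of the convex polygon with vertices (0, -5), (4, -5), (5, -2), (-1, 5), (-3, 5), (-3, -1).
The point (5, -1) lies strictly outside the polygon

Cast a horizontal ray to the right from the query point and count how many polygon edges it crosses (each edge strictly once or zero times, handled with the usual half-open convention). 
Parity of crossings → even ⇒ outside.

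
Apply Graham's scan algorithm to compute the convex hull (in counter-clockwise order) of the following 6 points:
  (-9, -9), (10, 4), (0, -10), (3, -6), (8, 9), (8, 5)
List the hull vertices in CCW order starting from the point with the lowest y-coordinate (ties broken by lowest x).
Hull (CCW) = [(0, -10), (3, -6), (10, 4), (8, 9), (-9, -9)]

Graham scan procedure:
  1. Find the pivot p₀ = point with lowest y (tie → lowest x): (0, -10).
  2. Sort the remaining points by polar angle around p₀.
  3. Walk through sorted points, maintaining a stack; pop the top while the last three entries make a non-left turn (cross product ≤ 0).
  4. Final stack is the convex hull in CCW order: (0, -10), (3, -6), (10, 4), (8, 9), (-9, -9).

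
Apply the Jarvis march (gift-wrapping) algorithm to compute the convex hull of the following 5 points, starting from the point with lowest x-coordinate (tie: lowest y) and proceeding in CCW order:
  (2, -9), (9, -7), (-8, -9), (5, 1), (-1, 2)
Hull (CCW) = [(-8, -9), (2, -9), (9, -7), (5, 1), (-1, 2)]

Jarvis march: at each step, from the current hull vertex p, select the next vertex q as the point such that every other point lies strictly to the left of (or on) the directed line p → q. (Equivalently: for every other point r, the cross product (q − p) × (r − p) ≥ 0.)
Starting point (lowest x, tie lowest y): (-8, -9). Wrap until returning to start. Resulting hull: (-8, -9), (2, -9), (9, -7), (5, 1), (-1, 2).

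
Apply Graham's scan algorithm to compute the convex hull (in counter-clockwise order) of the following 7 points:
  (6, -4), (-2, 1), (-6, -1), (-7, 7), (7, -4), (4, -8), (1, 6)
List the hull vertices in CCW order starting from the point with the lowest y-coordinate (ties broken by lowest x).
Hull (CCW) = [(4, -8), (7, -4), (1, 6), (-7, 7), (-6, -1)]

Graham scan procedure:
  1. Find the pivot p₀ = point with lowest y (tie → lowest x): (4, -8).
  2. Sort the remaining points by polar angle around p₀.
  3. Walk through sorted points, maintaining a stack; pop the top while the last three entries make a non-left turn (cross product ≤ 0).
  4. Final stack is the convex hull in CCW order: (4, -8), (7, -4), (1, 6), (-7, 7), (-6, -1).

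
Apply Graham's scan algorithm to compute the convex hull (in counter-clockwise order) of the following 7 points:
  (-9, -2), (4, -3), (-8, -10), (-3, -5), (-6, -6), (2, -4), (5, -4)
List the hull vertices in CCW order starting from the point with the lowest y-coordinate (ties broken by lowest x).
Hull (CCW) = [(-8, -10), (5, -4), (4, -3), (-9, -2)]

Graham scan procedure:
  1. Find the pivot p₀ = point with lowest y (tie → lowest x): (-8, -10).
  2. Sort the remaining points by polar angle around p₀.
  3. Walk through sorted points, maintaining a stack; pop the top while the last three entries make a non-left turn (cross product ≤ 0).
  4. Final stack is the convex hull in CCW order: (-8, -10), (5, -4), (4, -3), (-9, -2).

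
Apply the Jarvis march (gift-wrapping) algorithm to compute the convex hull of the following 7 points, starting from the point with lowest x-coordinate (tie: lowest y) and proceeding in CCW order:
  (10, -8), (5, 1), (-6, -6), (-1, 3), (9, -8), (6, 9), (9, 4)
Hull (CCW) = [(-6, -6), (9, -8), (10, -8), (9, 4), (6, 9), (-1, 3)]

Jarvis march: at each step, from the current hull vertex p, select the next vertex q as the point such that every other point lies strictly to the left of (or on) the directed line p → q. (Equivalently: for every other point r, the cross product (q − p) × (r − p) ≥ 0.)
Starting point (lowest x, tie lowest y): (-6, -6). Wrap until returning to start. Resulting hull: (-6, -6), (9, -8), (10, -8), (9, 4), (6, 9), (-1, 3).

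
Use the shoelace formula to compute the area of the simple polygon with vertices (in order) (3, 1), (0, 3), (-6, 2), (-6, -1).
Area = 21

Shoelace formula: Area = (1/2) |Σ_i (x_i · y_{i+1} − x_{i+1} · y_i)| (indices mod n). Compute each cross term:
  (3)(3) − (0)(1) = 9
  (0)(2) − (-6)(3) = 18
  (-6)(-1) − (-6)(2) = 18
  (-6)(1) − (3)(-1) = -3
Sum = 42, so (signed) Area = 42/2 = 21, |Area| = 21.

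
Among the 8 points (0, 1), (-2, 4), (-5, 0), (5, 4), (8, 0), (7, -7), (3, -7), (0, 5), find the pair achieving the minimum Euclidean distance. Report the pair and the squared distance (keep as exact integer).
Pair = ((-2, 4), (0, 5)); squared distance = 5

Compute all C(8, 2) = 28 pairwise squared distances (x_i − x_j)² + (y_i − y_j)². The minimum is 5, attained by the pair ((-2, 4), (0, 5)).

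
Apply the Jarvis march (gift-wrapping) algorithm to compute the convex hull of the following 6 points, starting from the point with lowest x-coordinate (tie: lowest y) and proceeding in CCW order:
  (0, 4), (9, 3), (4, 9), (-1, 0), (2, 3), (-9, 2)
Hull (CCW) = [(-9, 2), (-1, 0), (9, 3), (4, 9)]

Jarvis march: at each step, from the current hull vertex p, select the next vertex q as the point such that every other point lies strictly to the left of (or on) the directed line p → q. (Equivalently: for every other point r, the cross product (q − p) × (r − p) ≥ 0.)
Starting point (lowest x, tie lowest y): (-9, 2). Wrap until returning to start. Resulting hull: (-9, 2), (-1, 0), (9, 3), (4, 9).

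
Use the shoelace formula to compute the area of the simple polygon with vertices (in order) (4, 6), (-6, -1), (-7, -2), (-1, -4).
Area = 73/2

Shoelace formula: Area = (1/2) |Σ_i (x_i · y_{i+1} − x_{i+1} · y_i)| (indices mod n). Compute each cross term:
  (4)(-1) − (-6)(6) = 32
  (-6)(-2) − (-7)(-1) = 5
  (-7)(-4) − (-1)(-2) = 26
  (-1)(6) − (4)(-4) = 10
Sum = 73, so (signed) Area = 73/2 = 73/2, |Area| = 73/2.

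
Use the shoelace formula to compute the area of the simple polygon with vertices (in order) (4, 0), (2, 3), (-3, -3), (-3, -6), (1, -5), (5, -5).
Area = 85/2

Shoelace formula: Area = (1/2) |Σ_i (x_i · y_{i+1} − x_{i+1} · y_i)| (indices mod n). Compute each cross term:
  (4)(3) − (2)(0) = 12
  (2)(-3) − (-3)(3) = 3
  (-3)(-6) − (-3)(-3) = 9
  (-3)(-5) − (1)(-6) = 21
  (1)(-5) − (5)(-5) = 20
  (5)(0) − (4)(-5) = 20
Sum = 85, so (signed) Area = 85/2 = 85/2, |Area| = 85/2.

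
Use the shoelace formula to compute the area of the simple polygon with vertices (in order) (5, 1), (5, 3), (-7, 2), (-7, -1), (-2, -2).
Area = 41

Shoelace formula: Area = (1/2) |Σ_i (x_i · y_{i+1} − x_{i+1} · y_i)| (indices mod n). Compute each cross term:
  (5)(3) − (5)(1) = 10
  (5)(2) − (-7)(3) = 31
  (-7)(-1) − (-7)(2) = 21
  (-7)(-2) − (-2)(-1) = 12
  (-2)(1) − (5)(-2) = 8
Sum = 82, so (signed) Area = 82/2 = 41, |Area| = 41.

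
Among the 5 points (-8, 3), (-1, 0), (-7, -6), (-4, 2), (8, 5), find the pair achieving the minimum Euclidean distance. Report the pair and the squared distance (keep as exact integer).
Pair = ((-1, 0), (-4, 2)); squared distance = 13

Compute all C(5, 2) = 10 pairwise squared distances (x_i − x_j)² + (y_i − y_j)². The minimum is 13, attained by the pair ((-1, 0), (-4, 2)).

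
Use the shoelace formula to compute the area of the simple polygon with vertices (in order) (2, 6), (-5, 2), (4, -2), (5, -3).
Area = 35

Shoelace formula: Area = (1/2) |Σ_i (x_i · y_{i+1} − x_{i+1} · y_i)| (indices mod n). Compute each cross term:
  (2)(2) − (-5)(6) = 34
  (-5)(-2) − (4)(2) = 2
  (4)(-3) − (5)(-2) = -2
  (5)(6) − (2)(-3) = 36
Sum = 70, so (signed) Area = 70/2 = 35, |Area| = 35.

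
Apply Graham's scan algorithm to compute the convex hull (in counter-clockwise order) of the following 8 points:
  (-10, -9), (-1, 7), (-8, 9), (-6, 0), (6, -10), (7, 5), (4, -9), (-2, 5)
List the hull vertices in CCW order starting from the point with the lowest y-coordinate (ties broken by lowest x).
Hull (CCW) = [(6, -10), (7, 5), (-8, 9), (-10, -9)]

Graham scan procedure:
  1. Find the pivot p₀ = point with lowest y (tie → lowest x): (6, -10).
  2. Sort the remaining points by polar angle around p₀.
  3. Walk through sorted points, maintaining a stack; pop the top while the last three entries make a non-left turn (cross product ≤ 0).
  4. Final stack is the convex hull in CCW order: (6, -10), (7, 5), (-8, 9), (-10, -9).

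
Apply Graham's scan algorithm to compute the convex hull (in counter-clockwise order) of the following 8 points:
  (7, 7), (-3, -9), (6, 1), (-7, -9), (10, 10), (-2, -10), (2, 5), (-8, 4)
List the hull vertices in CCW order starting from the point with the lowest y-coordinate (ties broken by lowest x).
Hull (CCW) = [(-2, -10), (6, 1), (10, 10), (-8, 4), (-7, -9)]

Graham scan procedure:
  1. Find the pivot p₀ = point with lowest y (tie → lowest x): (-2, -10).
  2. Sort the remaining points by polar angle around p₀.
  3. Walk through sorted points, maintaining a stack; pop the top while the last three entries make a non-left turn (cross product ≤ 0).
  4. Final stack is the convex hull in CCW order: (-2, -10), (6, 1), (10, 10), (-8, 4), (-7, -9).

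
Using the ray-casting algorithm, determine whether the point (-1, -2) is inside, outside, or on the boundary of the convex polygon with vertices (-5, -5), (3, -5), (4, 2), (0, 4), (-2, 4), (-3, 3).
The point (-1, -2) lies strictly inside the polygon

Cast a horizontal ray to the right from the query point and count how many polygon edges it crosses (each edge strictly once or zero times, handled with the usual half-open convention). 
Parity of crossings → odd ⇒ inside.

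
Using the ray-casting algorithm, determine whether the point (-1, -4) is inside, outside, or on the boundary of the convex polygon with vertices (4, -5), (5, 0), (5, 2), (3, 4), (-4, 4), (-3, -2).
The point (-1, -4) lies strictly outside the polygon

Cast a horizontal ray to the right from the query point and count how many polygon edges it crosses (each edge strictly once or zero times, handled with the usual half-open convention). 
Parity of crossings → even ⇒ outside.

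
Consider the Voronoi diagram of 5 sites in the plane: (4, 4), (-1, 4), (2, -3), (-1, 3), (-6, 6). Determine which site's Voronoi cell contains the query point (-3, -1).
Nearest site = (-1, 3)

The Voronoi cell of site s contains exactly those query points closer to s than to any other site. Compute squared distances from q = (-3, -1) to each site:
  (-1 − -3)² + (3 − -1)² = 20
  (-1 − -3)² + (4 − -1)² = 29
  (2 − -3)² + (-3 − -1)² = 29
  (-6 − -3)² + (6 − -1)² = 58
  (4 − -3)² + (4 − -1)² = 74
Minimum is attained by (-1, 3), so q lies in its Voronoi cell.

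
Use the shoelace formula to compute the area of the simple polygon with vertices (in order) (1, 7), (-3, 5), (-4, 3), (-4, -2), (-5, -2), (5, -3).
Area = 59

Shoelace formula: Area = (1/2) |Σ_i (x_i · y_{i+1} − x_{i+1} · y_i)| (indices mod n). Compute each cross term:
  (1)(5) − (-3)(7) = 26
  (-3)(3) − (-4)(5) = 11
  (-4)(-2) − (-4)(3) = 20
  (-4)(-2) − (-5)(-2) = -2
  (-5)(-3) − (5)(-2) = 25
  (5)(7) − (1)(-3) = 38
Sum = 118, so (signed) Area = 118/2 = 59, |Area| = 59.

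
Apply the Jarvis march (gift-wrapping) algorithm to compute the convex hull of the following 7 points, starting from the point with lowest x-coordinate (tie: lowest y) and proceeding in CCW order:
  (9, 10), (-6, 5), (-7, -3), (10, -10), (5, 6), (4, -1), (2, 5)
Hull (CCW) = [(-7, -3), (10, -10), (9, 10), (-6, 5)]

Jarvis march: at each step, from the current hull vertex p, select the next vertex q as the point such that every other point lies strictly to the left of (or on) the directed line p → q. (Equivalently: for every other point r, the cross product (q − p) × (r − p) ≥ 0.)
Starting point (lowest x, tie lowest y): (-7, -3). Wrap until returning to start. Resulting hull: (-7, -3), (10, -10), (9, 10), (-6, 5).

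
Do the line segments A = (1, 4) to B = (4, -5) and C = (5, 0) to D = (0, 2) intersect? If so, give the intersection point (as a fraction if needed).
Yes; intersection at (25/13, 16/13) (t = 4/13 on AB, s = 8/13 on CD)

Parametrize AB as A + t(B − A) = (1 + 3 t, 4 + -9 t) and CD as C + s(D − C) = (5 + -5 s, 0 + 2 s). Solve the linear system for (t, s). Determinant = 39 ≠ 0, so a unique intersection of the containing lines exists. Solution: t = 4/13, s = 8/13 — both in [0, 1], so the segments cross. Intersection point: (25/13, 16/13).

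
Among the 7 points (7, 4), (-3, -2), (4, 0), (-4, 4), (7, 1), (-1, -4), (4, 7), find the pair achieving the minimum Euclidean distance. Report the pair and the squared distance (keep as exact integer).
Pair = ((-3, -2), (-1, -4)); squared distance = 8

Compute all C(7, 2) = 21 pairwise squared distances (x_i − x_j)² + (y_i − y_j)². The minimum is 8, attained by the pair ((-3, -2), (-1, -4)).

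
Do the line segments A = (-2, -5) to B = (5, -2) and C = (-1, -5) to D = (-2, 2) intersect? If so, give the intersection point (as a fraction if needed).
Yes; intersection at (-55/52, -239/52) (t = 7/52 on AB, s = 3/52 on CD)

Parametrize AB as A + t(B − A) = (-2 + 7 t, -5 + 3 t) and CD as C + s(D − C) = (-1 + -1 s, -5 + 7 s). Solve the linear system for (t, s). Determinant = -52 ≠ 0, so a unique intersection of the containing lines exists. Solution: t = 7/52, s = 3/52 — both in [0, 1], so the segments cross. Intersection point: (-55/52, -239/52).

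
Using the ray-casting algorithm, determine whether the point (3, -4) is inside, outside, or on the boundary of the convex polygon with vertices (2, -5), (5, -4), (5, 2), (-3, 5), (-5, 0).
The point (3, -4) lies strictly inside the polygon

Cast a horizontal ray to the right from the query point and count how many polygon edges it crosses (each edge strictly once or zero times, handled with the usual half-open convention). 
Parity of crossings → odd ⇒ inside.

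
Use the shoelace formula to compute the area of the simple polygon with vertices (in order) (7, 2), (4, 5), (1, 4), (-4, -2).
Area = 29

Shoelace formula: Area = (1/2) |Σ_i (x_i · y_{i+1} − x_{i+1} · y_i)| (indices mod n). Compute each cross term:
  (7)(5) − (4)(2) = 27
  (4)(4) − (1)(5) = 11
  (1)(-2) − (-4)(4) = 14
  (-4)(2) − (7)(-2) = 6
Sum = 58, so (signed) Area = 58/2 = 29, |Area| = 29.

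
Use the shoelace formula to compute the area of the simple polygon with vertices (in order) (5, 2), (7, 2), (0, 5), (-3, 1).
Area = 35/2

Shoelace formula: Area = (1/2) |Σ_i (x_i · y_{i+1} − x_{i+1} · y_i)| (indices mod n). Compute each cross term:
  (5)(2) − (7)(2) = -4
  (7)(5) − (0)(2) = 35
  (0)(1) − (-3)(5) = 15
  (-3)(2) − (5)(1) = -11
Sum = 35, so (signed) Area = 35/2 = 35/2, |Area| = 35/2.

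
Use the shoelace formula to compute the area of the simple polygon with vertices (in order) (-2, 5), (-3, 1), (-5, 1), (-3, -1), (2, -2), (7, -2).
Area = 36

Shoelace formula: Area = (1/2) |Σ_i (x_i · y_{i+1} − x_{i+1} · y_i)| (indices mod n). Compute each cross term:
  (-2)(1) − (-3)(5) = 13
  (-3)(1) − (-5)(1) = 2
  (-5)(-1) − (-3)(1) = 8
  (-3)(-2) − (2)(-1) = 8
  (2)(-2) − (7)(-2) = 10
  (7)(5) − (-2)(-2) = 31
Sum = 72, so (signed) Area = 72/2 = 36, |Area| = 36.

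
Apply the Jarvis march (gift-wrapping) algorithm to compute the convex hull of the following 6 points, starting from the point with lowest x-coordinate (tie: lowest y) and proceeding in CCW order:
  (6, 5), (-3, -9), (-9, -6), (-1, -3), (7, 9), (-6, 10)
Hull (CCW) = [(-9, -6), (-3, -9), (6, 5), (7, 9), (-6, 10)]

Jarvis march: at each step, from the current hull vertex p, select the next vertex q as the point such that every other point lies strictly to the left of (or on) the directed line p → q. (Equivalently: for every other point r, the cross product (q − p) × (r − p) ≥ 0.)
Starting point (lowest x, tie lowest y): (-9, -6). Wrap until returning to start. Resulting hull: (-9, -6), (-3, -9), (6, 5), (7, 9), (-6, 10).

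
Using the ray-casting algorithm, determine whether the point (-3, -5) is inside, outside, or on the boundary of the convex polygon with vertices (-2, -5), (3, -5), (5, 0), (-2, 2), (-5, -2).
The point (-3, -5) lies strictly outside the polygon

Cast a horizontal ray to the right from the query point and count how many polygon edges it crosses (each edge strictly once or zero times, handled with the usual half-open convention). 
Parity of crossings → even ⇒ outside.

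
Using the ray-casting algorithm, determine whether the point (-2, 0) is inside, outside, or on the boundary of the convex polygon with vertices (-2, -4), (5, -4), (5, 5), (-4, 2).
The point (-2, 0) lies strictly inside the polygon

Cast a horizontal ray to the right from the query point and count how many polygon edges it crosses (each edge strictly once or zero times, handled with the usual half-open convention). 
Parity of crossings → odd ⇒ inside.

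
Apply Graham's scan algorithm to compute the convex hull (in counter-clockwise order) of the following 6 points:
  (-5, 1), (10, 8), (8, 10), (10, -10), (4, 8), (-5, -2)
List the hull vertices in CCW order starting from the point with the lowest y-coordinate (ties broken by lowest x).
Hull (CCW) = [(10, -10), (10, 8), (8, 10), (4, 8), (-5, 1), (-5, -2)]

Graham scan procedure:
  1. Find the pivot p₀ = point with lowest y (tie → lowest x): (10, -10).
  2. Sort the remaining points by polar angle around p₀.
  3. Walk through sorted points, maintaining a stack; pop the top while the last three entries make a non-left turn (cross product ≤ 0).
  4. Final stack is the convex hull in CCW order: (10, -10), (10, 8), (8, 10), (4, 8), (-5, 1), (-5, -2).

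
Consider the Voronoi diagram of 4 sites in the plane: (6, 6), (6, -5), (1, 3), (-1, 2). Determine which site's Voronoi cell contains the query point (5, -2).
Nearest site = (6, -5)

The Voronoi cell of site s contains exactly those query points closer to s than to any other site. Compute squared distances from q = (5, -2) to each site:
  (6 − 5)² + (-5 − -2)² = 10
  (1 − 5)² + (3 − -2)² = 41
  (-1 − 5)² + (2 − -2)² = 52
  (6 − 5)² + (6 − -2)² = 65
Minimum is attained by (6, -5), so q lies in its Voronoi cell.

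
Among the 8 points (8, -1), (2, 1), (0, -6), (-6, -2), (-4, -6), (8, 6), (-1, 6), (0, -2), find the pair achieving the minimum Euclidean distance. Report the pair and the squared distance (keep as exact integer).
Pair = ((2, 1), (0, -2)); squared distance = 13

Compute all C(8, 2) = 28 pairwise squared distances (x_i − x_j)² + (y_i − y_j)². The minimum is 13, attained by the pair ((2, 1), (0, -2)).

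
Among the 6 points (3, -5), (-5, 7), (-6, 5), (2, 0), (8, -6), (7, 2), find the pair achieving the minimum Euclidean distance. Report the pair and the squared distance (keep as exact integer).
Pair = ((-5, 7), (-6, 5)); squared distance = 5

Compute all C(6, 2) = 15 pairwise squared distances (x_i − x_j)² + (y_i − y_j)². The minimum is 5, attained by the pair ((-5, 7), (-6, 5)).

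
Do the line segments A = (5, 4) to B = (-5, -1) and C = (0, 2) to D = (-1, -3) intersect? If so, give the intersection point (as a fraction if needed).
Yes; intersection at (-1/9, 13/9) (t = 23/45 on AB, s = 1/9 on CD)

Parametrize AB as A + t(B − A) = (5 + -10 t, 4 + -5 t) and CD as C + s(D − C) = (0 + -1 s, 2 + -5 s). Solve the linear system for (t, s). Determinant = -45 ≠ 0, so a unique intersection of the containing lines exists. Solution: t = 23/45, s = 1/9 — both in [0, 1], so the segments cross. Intersection point: (-1/9, 13/9).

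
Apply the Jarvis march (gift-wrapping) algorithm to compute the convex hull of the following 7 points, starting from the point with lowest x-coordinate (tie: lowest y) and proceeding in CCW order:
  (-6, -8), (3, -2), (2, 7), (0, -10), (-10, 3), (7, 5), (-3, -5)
Hull (CCW) = [(-10, 3), (-6, -8), (0, -10), (7, 5), (2, 7)]

Jarvis march: at each step, from the current hull vertex p, select the next vertex q as the point such that every other point lies strictly to the left of (or on) the directed line p → q. (Equivalently: for every other point r, the cross product (q − p) × (r − p) ≥ 0.)
Starting point (lowest x, tie lowest y): (-10, 3). Wrap until returning to start. Resulting hull: (-10, 3), (-6, -8), (0, -10), (7, 5), (2, 7).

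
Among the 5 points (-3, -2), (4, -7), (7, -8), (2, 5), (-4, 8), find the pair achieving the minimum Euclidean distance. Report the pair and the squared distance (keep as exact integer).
Pair = ((4, -7), (7, -8)); squared distance = 10

Compute all C(5, 2) = 10 pairwise squared distances (x_i − x_j)² + (y_i − y_j)². The minimum is 10, attained by the pair ((4, -7), (7, -8)).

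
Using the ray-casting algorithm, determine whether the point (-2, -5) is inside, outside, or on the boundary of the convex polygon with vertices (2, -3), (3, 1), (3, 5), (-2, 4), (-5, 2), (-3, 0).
The point (-2, -5) lies strictly outside the polygon

Cast a horizontal ray to the right from the query point and count how many polygon edges it crosses (each edge strictly once or zero times, handled with the usual half-open convention). 
Parity of crossings → even ⇒ outside.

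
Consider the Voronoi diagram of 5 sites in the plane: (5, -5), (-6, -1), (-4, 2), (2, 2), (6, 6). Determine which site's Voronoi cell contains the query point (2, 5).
Nearest site = (2, 2)

The Voronoi cell of site s contains exactly those query points closer to s than to any other site. Compute squared distances from q = (2, 5) to each site:
  (2 − 2)² + (2 − 5)² = 9
  (6 − 2)² + (6 − 5)² = 17
  (-4 − 2)² + (2 − 5)² = 45
  (-6 − 2)² + (-1 − 5)² = 100
  (5 − 2)² + (-5 − 5)² = 109
Minimum is attained by (2, 2), so q lies in its Voronoi cell.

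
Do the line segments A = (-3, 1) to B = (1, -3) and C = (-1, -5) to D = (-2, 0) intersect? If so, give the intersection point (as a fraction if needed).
Yes; intersection at (-2, 0) (t = 1/4 on AB, s = 1 on CD)

Parametrize AB as A + t(B − A) = (-3 + 4 t, 1 + -4 t) and CD as C + s(D − C) = (-1 + -1 s, -5 + 5 s). Solve the linear system for (t, s). Determinant = -16 ≠ 0, so a unique intersection of the containing lines exists. Solution: t = 1/4, s = 1 — both in [0, 1], so the segments cross. Intersection point: (-2, 0).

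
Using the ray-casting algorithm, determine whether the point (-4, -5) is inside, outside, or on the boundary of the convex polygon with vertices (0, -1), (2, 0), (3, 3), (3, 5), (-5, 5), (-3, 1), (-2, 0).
The point (-4, -5) lies strictly outside the polygon

Cast a horizontal ray to the right from the query point and count how many polygon edges it crosses (each edge strictly once or zero times, handled with the usual half-open convention). 
Parity of crossings → even ⇒ outside.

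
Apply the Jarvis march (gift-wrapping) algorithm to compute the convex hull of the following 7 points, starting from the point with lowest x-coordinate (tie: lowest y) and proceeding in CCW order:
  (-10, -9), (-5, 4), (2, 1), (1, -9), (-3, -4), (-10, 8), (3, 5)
Hull (CCW) = [(-10, -9), (1, -9), (3, 5), (-10, 8)]

Jarvis march: at each step, from the current hull vertex p, select the next vertex q as the point such that every other point lies strictly to the left of (or on) the directed line p → q. (Equivalently: for every other point r, the cross product (q − p) × (r − p) ≥ 0.)
Starting point (lowest x, tie lowest y): (-10, -9). Wrap until returning to start. Resulting hull: (-10, -9), (1, -9), (3, 5), (-10, 8).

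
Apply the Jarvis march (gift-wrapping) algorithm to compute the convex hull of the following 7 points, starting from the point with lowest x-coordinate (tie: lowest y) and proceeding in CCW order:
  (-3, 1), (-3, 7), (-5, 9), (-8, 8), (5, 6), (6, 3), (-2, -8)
Hull (CCW) = [(-8, 8), (-2, -8), (6, 3), (5, 6), (-5, 9)]

Jarvis march: at each step, from the current hull vertex p, select the next vertex q as the point such that every other point lies strictly to the left of (or on) the directed line p → q. (Equivalently: for every other point r, the cross product (q − p) × (r − p) ≥ 0.)
Starting point (lowest x, tie lowest y): (-8, 8). Wrap until returning to start. Resulting hull: (-8, 8), (-2, -8), (6, 3), (5, 6), (-5, 9).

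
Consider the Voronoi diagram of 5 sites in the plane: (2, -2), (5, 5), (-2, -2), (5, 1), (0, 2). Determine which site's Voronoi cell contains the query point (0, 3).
Nearest site = (0, 2)

The Voronoi cell of site s contains exactly those query points closer to s than to any other site. Compute squared distances from q = (0, 3) to each site:
  (0 − 0)² + (2 − 3)² = 1
  (-2 − 0)² + (-2 − 3)² = 29
  (2 − 0)² + (-2 − 3)² = 29
  (5 − 0)² + (1 − 3)² = 29
  (5 − 0)² + (5 − 3)² = 29
Minimum is attained by (0, 2), so q lies in its Voronoi cell.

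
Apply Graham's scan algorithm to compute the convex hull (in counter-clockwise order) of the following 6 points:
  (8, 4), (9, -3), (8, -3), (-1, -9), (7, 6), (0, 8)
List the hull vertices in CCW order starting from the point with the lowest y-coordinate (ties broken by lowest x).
Hull (CCW) = [(-1, -9), (9, -3), (8, 4), (7, 6), (0, 8)]

Graham scan procedure:
  1. Find the pivot p₀ = point with lowest y (tie → lowest x): (-1, -9).
  2. Sort the remaining points by polar angle around p₀.
  3. Walk through sorted points, maintaining a stack; pop the top while the last three entries make a non-left turn (cross product ≤ 0).
  4. Final stack is the convex hull in CCW order: (-1, -9), (9, -3), (8, 4), (7, 6), (0, 8).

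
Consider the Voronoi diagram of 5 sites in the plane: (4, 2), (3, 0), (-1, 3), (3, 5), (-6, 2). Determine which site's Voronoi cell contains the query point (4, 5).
Nearest site = (3, 5)

The Voronoi cell of site s contains exactly those query points closer to s than to any other site. Compute squared distances from q = (4, 5) to each site:
  (3 − 4)² + (5 − 5)² = 1
  (4 − 4)² + (2 − 5)² = 9
  (3 − 4)² + (0 − 5)² = 26
  (-1 − 4)² + (3 − 5)² = 29
  (-6 − 4)² + (2 − 5)² = 109
Minimum is attained by (3, 5), so q lies in its Voronoi cell.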